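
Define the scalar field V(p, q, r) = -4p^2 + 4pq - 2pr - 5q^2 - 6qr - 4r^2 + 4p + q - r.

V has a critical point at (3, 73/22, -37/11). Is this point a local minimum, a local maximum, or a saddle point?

The Hessian is constant: H = [[-8, 4, -2], [4, -10, -6], [-2, -6, -8]].
Leading principal minors: Δ₁ = -8, Δ₂ = 64, Δ₃ = -88.
The minors alternate sign starting negative (−, +, −), so H is negative definite: a local maximum.

local maximum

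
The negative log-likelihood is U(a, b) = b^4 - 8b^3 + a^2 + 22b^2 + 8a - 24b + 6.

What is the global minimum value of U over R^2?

-19

U(a,b) separates as P(a) + Q(b) + 6, so its minimum is min P + min Q + 6.
P'(a) = 2a + 8 vanishes at a ∈ {-4}; Q'(b) = 4(b - 3)(b - 2)(b - 1) vanishes at b ∈ {1, 2, 3}.
Local minima of P (where P''>0): P(-4)=-16. Local minima of Q: Q(1)=-9, Q(3)=-9.
So the global minimum of U is P(-4) + Q(1) + 6 = -16 − 9 + 6 = -19, attained at (-4, 1).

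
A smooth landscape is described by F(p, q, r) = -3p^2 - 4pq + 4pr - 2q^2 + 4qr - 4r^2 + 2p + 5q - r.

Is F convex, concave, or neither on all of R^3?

concave

F is quadratic, so its Hessian is the constant matrix H = [[-6, -4, 4], [-4, -4, 4], [4, 4, -8]].
Leading principal minors: -6, 8, -32.
Signs alternate −, +, − ⇒ H ≺ 0 ⇒ concave.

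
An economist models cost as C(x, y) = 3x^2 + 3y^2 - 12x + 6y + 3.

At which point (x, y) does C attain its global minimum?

C(x,y) separates as P(x) + Q(y) + 3, so its minimum is min P + min Q + 3.
P'(x) = 6x - 12 vanishes at x ∈ {2}; Q'(y) = 6y + 6 vanishes at y ∈ {-1}.
Local minima of P (where P''>0): P(2)=-12. Local minima of Q: Q(-1)=-3.
So the global minimum of C is P(2) + Q(-1) + 3 = -12 − 3 + 3 = -12, attained at (2, -1).

(2, -1)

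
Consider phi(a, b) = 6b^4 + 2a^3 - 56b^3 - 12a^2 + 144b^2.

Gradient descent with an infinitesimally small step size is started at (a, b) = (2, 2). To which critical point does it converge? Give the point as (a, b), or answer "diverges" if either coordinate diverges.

phi is separable, so gradient descent decouples: a follows -∂phi/∂a, b follows -∂phi/∂b.
∂phi/∂a = 6a(a - 4); at a=2 this is -24, so a increases.
∂phi/∂b = 24b(b - 4)(b - 3); at b=2 this is 96, so b decreases.
a converges to its nearest critical value 4 (a local min of the a-part); b converges to 0. The iterate converges to (4, 0).

(4, 0)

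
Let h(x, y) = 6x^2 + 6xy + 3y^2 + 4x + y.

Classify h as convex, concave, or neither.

h is quadratic, so its Hessian is the constant matrix H = [[12, 6], [6, 6]].
det(H) = 36, tr(H) = 18.
det(H) > 0 and tr(H) > 0, so H is positive definite everywhere: convex.

convex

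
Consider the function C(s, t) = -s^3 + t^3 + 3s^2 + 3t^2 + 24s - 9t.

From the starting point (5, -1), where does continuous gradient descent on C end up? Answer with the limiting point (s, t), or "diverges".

C is separable, so gradient descent decouples: s follows -∂C/∂s, t follows -∂C/∂t.
∂C/∂s = -3(s - 4)(s + 2); at s=5 this is -21, so s increases.
∂C/∂t = 3(t - 1)(t + 3); at t=-1 this is -12, so t increases.
The s-coordinate has no critical point in that direction and runs off to infinity.

diverges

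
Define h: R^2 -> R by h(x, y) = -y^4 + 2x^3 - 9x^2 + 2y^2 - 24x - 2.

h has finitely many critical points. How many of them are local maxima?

2

h separates as a function of x plus a function of y, so ∇h=0 decouples.
∂h/∂x = 6(x - 4)(x + 1) = 0 at x ∈ {-1, 4}; ∂h/∂y = -4y(y - 1)(y + 1) = 0 at y ∈ {-1, 0, 1}.
The Hessian is diagonal: diag(h_xx, h_yy). Second derivatives: h_xx(-1)=-30, h_xx(4)=30; h_yy(-1)=-8, h_yy(0)=4, h_yy(1)=-8.
Local maxima occur where both diagonal entries negative: (-1, -1), (-1, 1). Count: 2.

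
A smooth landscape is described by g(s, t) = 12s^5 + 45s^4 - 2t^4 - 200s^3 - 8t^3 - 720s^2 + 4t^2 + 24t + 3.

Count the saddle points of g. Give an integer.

6

g separates as a function of s plus a function of t, so ∇g=0 decouples.
∂g/∂s = 60s(s - 3)(s + 2)(s + 4) = 0 at s ∈ {-4, -2, 0, 3}; ∂g/∂t = -8(t - 1)(t + 1)(t + 3) = 0 at t ∈ {-3, -1, 1}.
The Hessian is diagonal: diag(g_ss, g_tt). Second derivatives: g_ss(-4)=-3360, g_ss(-2)=1200, g_ss(0)=-1440, g_ss(3)=6300; g_tt(-3)=-64, g_tt(-1)=32, g_tt(1)=-64.
Saddle points occur where the two diagonal entries have opposite signs: (-4, -1), (-2, -3), (-2, 1), (0, -1), (3, -3), (3, 1). Count: 6.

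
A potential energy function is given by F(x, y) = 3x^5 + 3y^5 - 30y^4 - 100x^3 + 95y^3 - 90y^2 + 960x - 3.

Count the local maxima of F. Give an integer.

4

F separates as a function of x plus a function of y, so ∇F=0 decouples.
∂F/∂x = 15(x - 4)(x - 2)(x + 2)(x + 4) = 0 at x ∈ {-4, -2, 2, 4}; ∂F/∂y = 15y(y - 4)(y - 3)(y - 1) = 0 at y ∈ {0, 1, 3, 4}.
The Hessian is diagonal: diag(F_xx, F_yy). Second derivatives: F_xx(-4)=-1440, F_xx(-2)=720, F_xx(2)=-720, F_xx(4)=1440; F_yy(0)=-180, F_yy(1)=90, F_yy(3)=-90, F_yy(4)=180.
Local maxima occur where both diagonal entries negative: (-4, 0), (-4, 3), (2, 0), (2, 3). Count: 4.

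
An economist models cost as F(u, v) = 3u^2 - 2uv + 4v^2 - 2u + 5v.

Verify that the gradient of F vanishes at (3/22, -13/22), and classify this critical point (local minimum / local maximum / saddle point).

local minimum

∇F = (6u - 2v - 2, -2u + 8v + 5); substituting (3/22, -13/22) gives ∇F = (0, 0), so (3/22, -13/22) is indeed a critical point.
The Hessian of F is constant: H = [[6, -2], [-2, 8]].
det(H) = 6·8 − (-2)² = 44.
det(H) > 0 and tr(H) = 14 > 0, so H is positive definite and the point is a local minimum.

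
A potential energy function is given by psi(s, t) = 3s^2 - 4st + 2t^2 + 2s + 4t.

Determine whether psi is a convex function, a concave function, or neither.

psi is quadratic, so its Hessian is the constant matrix H = [[6, -4], [-4, 4]].
det(H) = 8, tr(H) = 10.
det(H) > 0 and tr(H) > 0, so H is positive definite everywhere: convex.

convex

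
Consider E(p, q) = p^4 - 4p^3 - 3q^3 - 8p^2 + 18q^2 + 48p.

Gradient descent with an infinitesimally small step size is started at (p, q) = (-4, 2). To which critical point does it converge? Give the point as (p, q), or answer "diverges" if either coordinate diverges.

E is separable, so gradient descent decouples: p follows -∂E/∂p, q follows -∂E/∂q.
∂E/∂p = 4(p - 3)(p - 2)(p + 2); at p=-4 this is -336, so p increases.
∂E/∂q = -9q(q - 4); at q=2 this is 36, so q decreases.
p converges to its nearest critical value -2 (a local min of the p-part); q converges to 0. The iterate converges to (-2, 0).

(-2, 0)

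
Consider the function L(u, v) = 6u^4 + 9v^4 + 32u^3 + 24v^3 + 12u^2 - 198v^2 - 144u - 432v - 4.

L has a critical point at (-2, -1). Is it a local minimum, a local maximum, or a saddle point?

local maximum

The mixed partial ∂²L/∂u∂v is 0, so the Hessian at any point is diag(L_uu, L_vv) = diag(24(3u^2 + 8u + 1), 36(3v^2 + 4v - 11)).
At (-2, -1): H = diag(-72, -432).
Both eigenvalues are negative, so H is negative definite: a local maximum.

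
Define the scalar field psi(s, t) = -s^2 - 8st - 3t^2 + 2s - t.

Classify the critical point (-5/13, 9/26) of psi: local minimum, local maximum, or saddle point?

saddle point

The Hessian of psi is constant: H = [[-2, -8], [-8, -6]].
det(H) = (-2)·(-6) − (-8)² = -52.
Since det(H) < 0, H is indefinite and the critical point is a saddle point.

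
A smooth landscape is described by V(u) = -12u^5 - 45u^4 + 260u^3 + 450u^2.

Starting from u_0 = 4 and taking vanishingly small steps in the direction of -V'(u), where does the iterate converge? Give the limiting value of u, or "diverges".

V'(u) = -60u(u - 3)(u + 1)(u + 5), so V'(4) = -10800.
Gradient descent moves in the -V' direction, i.e. u is increasing.
There is no critical point above u=4, and V' keeps the same sign, so the iterate runs off to +∞.

diverges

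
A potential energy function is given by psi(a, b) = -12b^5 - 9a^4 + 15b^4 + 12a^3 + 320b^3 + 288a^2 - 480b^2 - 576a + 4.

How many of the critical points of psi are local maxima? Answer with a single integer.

psi separates as a function of a plus a function of b, so ∇psi=0 decouples.
∂psi/∂a = -36(a - 4)(a - 1)(a + 4) = 0 at a ∈ {-4, 1, 4}; ∂psi/∂b = -60b(b - 4)(b - 1)(b + 4) = 0 at b ∈ {-4, 0, 1, 4}.
The Hessian is diagonal: diag(psi_aa, psi_bb). Second derivatives: psi_aa(-4)=-1440, psi_aa(1)=540, psi_aa(4)=-864; psi_bb(-4)=9600, psi_bb(0)=-960, psi_bb(1)=900, psi_bb(4)=-5760.
Local maxima occur where both diagonal entries negative: (-4, 0), (-4, 4), (4, 0), (4, 4). Count: 4.

4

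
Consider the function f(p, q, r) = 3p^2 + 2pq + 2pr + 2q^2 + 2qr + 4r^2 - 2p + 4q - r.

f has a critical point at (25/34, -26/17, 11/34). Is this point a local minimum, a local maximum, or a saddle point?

local minimum

The Hessian is constant: H = [[6, 2, 2], [2, 4, 2], [2, 2, 8]].
Leading principal minors: Δ₁ = 6, Δ₂ = 20, Δ₃ = 136.
All leading minors are positive, so H is positive definite: a local minimum.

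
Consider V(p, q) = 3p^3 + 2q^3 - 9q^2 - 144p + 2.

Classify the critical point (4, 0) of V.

The mixed partial ∂²V/∂p∂q is 0, so the Hessian at any point is diag(V_pp, V_qq) = diag(18p, 6(2q - 3)).
At (4, 0): H = diag(72, -18).
The eigenvalues have opposite signs, so H is indefinite: a saddle point.

saddle point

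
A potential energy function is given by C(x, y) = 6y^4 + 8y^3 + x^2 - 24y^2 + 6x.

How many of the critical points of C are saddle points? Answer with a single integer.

1

C separates as a function of x plus a function of y, so ∇C=0 decouples.
∂C/∂x = 2(x + 3) = 0 at x ∈ {-3}; ∂C/∂y = 24y(y - 1)(y + 2) = 0 at y ∈ {-2, 0, 1}.
The Hessian is diagonal: diag(C_xx, C_yy). Second derivatives: C_xx(-3)=2; C_yy(-2)=144, C_yy(0)=-48, C_yy(1)=72.
Saddle points occur where the two diagonal entries have opposite signs: (-3, 0). Count: 1.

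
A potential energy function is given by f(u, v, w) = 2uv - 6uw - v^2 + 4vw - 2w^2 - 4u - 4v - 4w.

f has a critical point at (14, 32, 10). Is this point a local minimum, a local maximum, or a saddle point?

The Hessian is constant: H = [[0, 2, -6], [2, -2, 4], [-6, 4, -4]].
Leading principal minors: Δ₁ = 0, Δ₂ = -4, Δ₃ = -8.
The minors fit neither the all-positive nor the alternating-sign pattern, so H is indefinite: a saddle point.

saddle point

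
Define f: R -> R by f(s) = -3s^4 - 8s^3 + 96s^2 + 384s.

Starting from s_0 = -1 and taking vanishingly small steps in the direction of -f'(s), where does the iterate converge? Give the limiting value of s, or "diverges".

f'(s) = -12(s - 4)(s + 2)(s + 4), so f'(-1) = 180.
Gradient descent moves in the -f' direction, i.e. s is decreasing.
The nearest critical point in that direction is s = -2, where f'' = 144 > 0 (a local minimum). The iterate converges there.

-2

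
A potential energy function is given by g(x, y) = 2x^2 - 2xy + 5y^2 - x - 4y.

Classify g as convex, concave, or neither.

convex

g is quadratic, so its Hessian is the constant matrix H = [[4, -2], [-2, 10]].
det(H) = 36, tr(H) = 14.
det(H) > 0 and tr(H) > 0, so H is positive definite everywhere: convex.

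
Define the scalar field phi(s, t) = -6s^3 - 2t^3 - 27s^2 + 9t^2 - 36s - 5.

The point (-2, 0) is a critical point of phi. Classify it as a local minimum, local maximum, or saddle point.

The mixed partial ∂²phi/∂s∂t is 0, so the Hessian at any point is diag(phi_ss, phi_tt) = diag(-18(2s + 3), 6(-2t + 3)).
At (-2, 0): H = diag(18, 18).
Both eigenvalues are positive, so H is positive definite: a local minimum.

local minimum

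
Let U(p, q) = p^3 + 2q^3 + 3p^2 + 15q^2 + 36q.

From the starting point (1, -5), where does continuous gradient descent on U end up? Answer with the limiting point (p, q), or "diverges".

U is separable, so gradient descent decouples: p follows -∂U/∂p, q follows -∂U/∂q.
∂U/∂p = 3p(p + 2); at p=1 this is 9, so p decreases.
∂U/∂q = 6(q + 2)(q + 3); at q=-5 this is 36, so q decreases.
The q-coordinate has no critical point in that direction and runs off to infinity.

diverges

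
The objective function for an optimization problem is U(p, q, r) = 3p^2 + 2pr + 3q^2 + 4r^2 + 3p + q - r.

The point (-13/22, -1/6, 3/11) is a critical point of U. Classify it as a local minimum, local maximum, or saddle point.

The Hessian is constant: H = [[6, 0, 2], [0, 6, 0], [2, 0, 8]].
Leading principal minors: Δ₁ = 6, Δ₂ = 36, Δ₃ = 264.
All leading minors are positive, so H is positive definite: a local minimum.

local minimum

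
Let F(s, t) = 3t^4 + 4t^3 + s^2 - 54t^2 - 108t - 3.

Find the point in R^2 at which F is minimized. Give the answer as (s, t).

(0, 3)

F(s,t) separates as P(s) + Q(t) − 3, so its minimum is min P + min Q − 3.
P'(s) = 2s vanishes at s ∈ {0}; Q'(t) = 12(t - 3)(t + 1)(t + 3) vanishes at t ∈ {-3, -1, 3}.
Local minima of P (where P''>0): P(0)=0. Local minima of Q: Q(-3)=-27, Q(3)=-459.
So the global minimum of F is P(0) + Q(3) − 3 = 0 − 459 − 3 = -462, attained at (0, 3).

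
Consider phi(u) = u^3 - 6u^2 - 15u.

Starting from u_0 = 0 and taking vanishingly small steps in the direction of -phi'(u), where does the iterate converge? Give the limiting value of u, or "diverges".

phi'(u) = 3(u - 5)(u + 1), so phi'(0) = -15.
Gradient descent moves in the -phi' direction, i.e. u is increasing.
The nearest critical point in that direction is u = 5, where phi'' = 18 > 0 (a local minimum). The iterate converges there.

5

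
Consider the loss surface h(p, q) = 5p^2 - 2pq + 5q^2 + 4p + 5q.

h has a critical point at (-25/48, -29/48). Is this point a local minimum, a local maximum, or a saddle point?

local minimum

The Hessian of h is constant: H = [[10, -2], [-2, 10]].
det(H) = 10·10 − (-2)² = 96.
det(H) > 0 and tr(H) = 20 > 0, so H is positive definite and the point is a local minimum.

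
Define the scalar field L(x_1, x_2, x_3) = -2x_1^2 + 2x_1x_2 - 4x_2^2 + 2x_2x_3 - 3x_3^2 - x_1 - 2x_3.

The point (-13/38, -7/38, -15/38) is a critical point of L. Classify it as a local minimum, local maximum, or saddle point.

local maximum

The Hessian is constant: H = [[-4, 2, 0], [2, -8, 2], [0, 2, -6]].
Leading principal minors: Δ₁ = -4, Δ₂ = 28, Δ₃ = -152.
The minors alternate sign starting negative (−, +, −), so H is negative definite: a local maximum.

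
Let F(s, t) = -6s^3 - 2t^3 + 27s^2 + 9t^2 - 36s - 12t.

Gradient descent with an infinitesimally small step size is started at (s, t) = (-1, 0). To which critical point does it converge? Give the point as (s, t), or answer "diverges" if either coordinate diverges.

F is separable, so gradient descent decouples: s follows -∂F/∂s, t follows -∂F/∂t.
∂F/∂s = -18(s - 2)(s - 1); at s=-1 this is -108, so s increases.
∂F/∂t = -6(t - 2)(t - 1); at t=0 this is -12, so t increases.
s converges to its nearest critical value 1 (a local min of the s-part); t converges to 1. The iterate converges to (1, 1).

(1, 1)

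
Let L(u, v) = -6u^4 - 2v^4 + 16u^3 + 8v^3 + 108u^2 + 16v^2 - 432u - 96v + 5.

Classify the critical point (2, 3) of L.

The mixed partial ∂²L/∂u∂v is 0, so the Hessian at any point is diag(L_uu, L_vv) = diag(24(-3u^2 + 4u + 9), 8(-3v^2 + 6v + 4)).
At (2, 3): H = diag(120, -40).
The eigenvalues have opposite signs, so H is indefinite: a saddle point.

saddle point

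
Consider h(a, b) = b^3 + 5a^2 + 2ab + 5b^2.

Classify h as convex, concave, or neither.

The term b^3 is cubic, so the Hessian is not constant.
∂²h/∂b² = 6b + 10, which takes both signs as b varies (negative for sufficiently negative b). A diagonal entry of the Hessian changing sign means the Hessian is neither positive- nor negative-semidefinite on all of R^2.

neither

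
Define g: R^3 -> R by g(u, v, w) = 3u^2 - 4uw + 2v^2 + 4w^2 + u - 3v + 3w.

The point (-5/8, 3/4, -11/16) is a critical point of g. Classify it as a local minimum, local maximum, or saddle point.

local minimum

The Hessian is constant: H = [[6, 0, -4], [0, 4, 0], [-4, 0, 8]].
Leading principal minors: Δ₁ = 6, Δ₂ = 24, Δ₃ = 128.
All leading minors are positive, so H is positive definite: a local minimum.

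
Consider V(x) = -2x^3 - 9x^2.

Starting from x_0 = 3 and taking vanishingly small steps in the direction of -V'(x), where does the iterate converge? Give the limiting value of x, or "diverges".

diverges

V'(x) = -6x(x + 3), so V'(3) = -108.
Gradient descent moves in the -V' direction, i.e. x is increasing.
There is no critical point above x=3, and V' keeps the same sign, so the iterate runs off to +∞.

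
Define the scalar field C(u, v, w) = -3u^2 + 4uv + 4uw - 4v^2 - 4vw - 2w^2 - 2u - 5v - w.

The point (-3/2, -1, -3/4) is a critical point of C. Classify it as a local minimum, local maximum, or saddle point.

The Hessian is constant: H = [[-6, 4, 4], [4, -8, -4], [4, -4, -4]].
Leading principal minors: Δ₁ = -6, Δ₂ = 32, Δ₃ = -32.
The minors alternate sign starting negative (−, +, −), so H is negative definite: a local maximum.

local maximum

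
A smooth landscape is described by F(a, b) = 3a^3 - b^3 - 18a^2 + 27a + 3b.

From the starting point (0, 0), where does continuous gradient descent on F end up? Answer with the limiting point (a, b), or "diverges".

diverges

F is separable, so gradient descent decouples: a follows -∂F/∂a, b follows -∂F/∂b.
∂F/∂a = 9(a - 3)(a - 1); at a=0 this is 27, so a decreases.
∂F/∂b = -3(b - 1)(b + 1); at b=0 this is 3, so b decreases.
The a-coordinate has no critical point in that direction and runs off to infinity.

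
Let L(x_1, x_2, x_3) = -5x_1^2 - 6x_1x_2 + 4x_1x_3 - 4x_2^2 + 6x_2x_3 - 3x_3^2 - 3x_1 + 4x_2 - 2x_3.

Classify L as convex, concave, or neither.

L is quadratic, so its Hessian is the constant matrix H = [[-10, -6, 4], [-6, -8, 6], [4, 6, -6]].
Leading principal minors: -10, 44, -64.
Signs alternate −, +, − ⇒ H ≺ 0 ⇒ concave.

concave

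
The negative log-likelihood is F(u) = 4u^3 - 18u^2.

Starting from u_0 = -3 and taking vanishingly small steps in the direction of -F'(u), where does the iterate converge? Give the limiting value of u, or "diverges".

diverges

F'(u) = 12u(u - 3), so F'(-3) = 216.
Gradient descent moves in the -F' direction, i.e. u is decreasing.
There is no critical point below u=-3, and F' keeps the same sign, so the iterate runs off to −∞.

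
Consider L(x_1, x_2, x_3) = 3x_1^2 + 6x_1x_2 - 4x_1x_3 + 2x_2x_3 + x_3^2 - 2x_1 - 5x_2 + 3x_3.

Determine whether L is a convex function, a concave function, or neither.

L is quadratic, so its Hessian is the constant matrix H = [[6, 6, -4], [6, 0, 2], [-4, 2, 2]].
Leading principal minors: 6, -36, -192.
Neither pattern holds ⇒ H is indefinite ⇒ neither convex nor concave.

neither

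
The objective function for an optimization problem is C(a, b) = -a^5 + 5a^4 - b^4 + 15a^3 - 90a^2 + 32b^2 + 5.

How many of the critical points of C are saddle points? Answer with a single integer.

C separates as a function of a plus a function of b, so ∇C=0 decouples.
∂C/∂a = -5a(a - 4)(a - 3)(a + 3) = 0 at a ∈ {-3, 0, 3, 4}; ∂C/∂b = -4b(b - 4)(b + 4) = 0 at b ∈ {-4, 0, 4}.
The Hessian is diagonal: diag(C_aa, C_bb). Second derivatives: C_aa(-3)=630, C_aa(0)=-180, C_aa(3)=90, C_aa(4)=-140; C_bb(-4)=-128, C_bb(0)=64, C_bb(4)=-128.
Saddle points occur where the two diagonal entries have opposite signs: (-3, -4), (-3, 4), (0, 0), (3, -4), (3, 4), (4, 0). Count: 6.

6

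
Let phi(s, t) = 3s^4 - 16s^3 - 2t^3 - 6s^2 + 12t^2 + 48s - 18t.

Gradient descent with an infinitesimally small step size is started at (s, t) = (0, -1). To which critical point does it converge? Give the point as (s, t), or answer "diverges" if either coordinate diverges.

(-1, 1)

phi is separable, so gradient descent decouples: s follows -∂phi/∂s, t follows -∂phi/∂t.
∂phi/∂s = 12(s - 4)(s - 1)(s + 1); at s=0 this is 48, so s decreases.
∂phi/∂t = -6(t - 3)(t - 1); at t=-1 this is -48, so t increases.
s converges to its nearest critical value -1 (a local min of the s-part); t converges to 1. The iterate converges to (-1, 1).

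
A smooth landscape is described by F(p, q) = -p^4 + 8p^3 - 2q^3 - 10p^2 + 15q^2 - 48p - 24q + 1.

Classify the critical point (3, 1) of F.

local minimum

The mixed partial ∂²F/∂p∂q is 0, so the Hessian at any point is diag(F_pp, F_qq) = diag(4(-3p^2 + 12p - 5), 6(-2q + 5)).
At (3, 1): H = diag(16, 18).
Both eigenvalues are positive, so H is positive definite: a local minimum.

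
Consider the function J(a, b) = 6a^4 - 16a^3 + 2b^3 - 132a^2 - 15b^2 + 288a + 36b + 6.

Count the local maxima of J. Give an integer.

J separates as a function of a plus a function of b, so ∇J=0 decouples.
∂J/∂a = 24(a - 4)(a - 1)(a + 3) = 0 at a ∈ {-3, 1, 4}; ∂J/∂b = 6(b - 3)(b - 2) = 0 at b ∈ {2, 3}.
The Hessian is diagonal: diag(J_aa, J_bb). Second derivatives: J_aa(-3)=672, J_aa(1)=-288, J_aa(4)=504; J_bb(2)=-6, J_bb(3)=6.
Local maxima occur where both diagonal entries negative: (1, 2). Count: 1.

1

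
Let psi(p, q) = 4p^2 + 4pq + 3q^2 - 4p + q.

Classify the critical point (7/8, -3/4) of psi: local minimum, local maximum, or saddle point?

local minimum

The Hessian of psi is constant: H = [[8, 4], [4, 6]].
det(H) = 8·6 − 4² = 32.
det(H) > 0 and tr(H) = 14 > 0, so H is positive definite and the point is a local minimum.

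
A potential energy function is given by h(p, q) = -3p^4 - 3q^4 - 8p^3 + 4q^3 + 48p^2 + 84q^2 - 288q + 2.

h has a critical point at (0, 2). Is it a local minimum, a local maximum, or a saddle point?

local minimum

The mixed partial ∂²h/∂p∂q is 0, so the Hessian at any point is diag(h_pp, h_qq) = diag(12(-3p^2 - 4p + 8), 12(-3q^2 + 2q + 14)).
At (0, 2): H = diag(96, 72).
Both eigenvalues are positive, so H is positive definite: a local minimum.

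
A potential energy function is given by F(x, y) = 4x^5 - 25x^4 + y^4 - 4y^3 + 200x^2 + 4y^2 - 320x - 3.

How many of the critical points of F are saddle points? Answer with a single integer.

6

F separates as a function of x plus a function of y, so ∇F=0 decouples.
∂F/∂x = 20(x - 4)(x - 2)(x - 1)(x + 2) = 0 at x ∈ {-2, 1, 2, 4}; ∂F/∂y = 4y(y - 2)(y - 1) = 0 at y ∈ {0, 1, 2}.
The Hessian is diagonal: diag(F_xx, F_yy). Second derivatives: F_xx(-2)=-1440, F_xx(1)=180, F_xx(2)=-160, F_xx(4)=720; F_yy(0)=8, F_yy(1)=-4, F_yy(2)=8.
Saddle points occur where the two diagonal entries have opposite signs: (-2, 0), (-2, 2), (1, 1), (2, 0), (2, 2), (4, 1). Count: 6.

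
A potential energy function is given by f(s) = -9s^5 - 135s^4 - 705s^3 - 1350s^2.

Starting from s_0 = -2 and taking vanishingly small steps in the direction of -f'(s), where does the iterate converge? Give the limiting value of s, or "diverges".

-3

f'(s) = -45s(s + 3)(s + 4)(s + 5), so f'(-2) = 540.
Gradient descent moves in the -f' direction, i.e. s is decreasing.
The nearest critical point in that direction is s = -3, where f'' = 270 > 0 (a local minimum). The iterate converges there.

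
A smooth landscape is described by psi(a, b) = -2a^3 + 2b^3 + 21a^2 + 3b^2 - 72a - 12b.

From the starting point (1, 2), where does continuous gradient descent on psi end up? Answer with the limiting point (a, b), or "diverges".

(3, 1)

psi is separable, so gradient descent decouples: a follows -∂psi/∂a, b follows -∂psi/∂b.
∂psi/∂a = -6(a - 4)(a - 3); at a=1 this is -36, so a increases.
∂psi/∂b = 6(b - 1)(b + 2); at b=2 this is 24, so b decreases.
a converges to its nearest critical value 3 (a local min of the a-part); b converges to 1. The iterate converges to (3, 1).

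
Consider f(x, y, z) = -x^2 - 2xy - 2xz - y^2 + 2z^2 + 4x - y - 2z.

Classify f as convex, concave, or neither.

neither

f is quadratic, so its Hessian is the constant matrix H = [[-2, -2, -2], [-2, -2, 0], [-2, 0, 4]].
Leading principal minors: -2, 0, 8.
Neither pattern holds ⇒ H is indefinite ⇒ neither convex nor concave.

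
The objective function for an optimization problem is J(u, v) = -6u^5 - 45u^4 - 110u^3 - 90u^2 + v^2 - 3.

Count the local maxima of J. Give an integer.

J separates as a function of u plus a function of v, so ∇J=0 decouples.
∂J/∂u = -30u(u + 1)(u + 2)(u + 3) = 0 at u ∈ {-3, -2, -1, 0}; ∂J/∂v = 2v = 0 at v ∈ {0}.
The Hessian is diagonal: diag(J_uu, J_vv). Second derivatives: J_uu(-3)=180, J_uu(-2)=-60, J_uu(-1)=60, J_uu(0)=-180; J_vv(0)=2.
Local maxima occur where both diagonal entries negative: none. Count: 0.

0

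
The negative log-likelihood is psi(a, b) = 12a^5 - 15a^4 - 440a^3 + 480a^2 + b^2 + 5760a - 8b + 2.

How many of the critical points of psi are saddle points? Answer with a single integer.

2

psi separates as a function of a plus a function of b, so ∇psi=0 decouples.
∂psi/∂a = 60(a - 4)(a - 3)(a + 2)(a + 4) = 0 at a ∈ {-4, -2, 3, 4}; ∂psi/∂b = 2(b - 4) = 0 at b ∈ {4}.
The Hessian is diagonal: diag(psi_aa, psi_bb). Second derivatives: psi_aa(-4)=-6720, psi_aa(-2)=3600, psi_aa(3)=-2100, psi_aa(4)=2880; psi_bb(4)=2.
Saddle points occur where the two diagonal entries have opposite signs: (-4, 4), (3, 4). Count: 2.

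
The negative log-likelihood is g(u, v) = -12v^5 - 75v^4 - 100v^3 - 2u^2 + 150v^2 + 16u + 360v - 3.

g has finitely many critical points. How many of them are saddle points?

g separates as a function of u plus a function of v, so ∇g=0 decouples.
∂g/∂u = -4(u - 4) = 0 at u ∈ {4}; ∂g/∂v = -60(v - 1)(v + 1)(v + 2)(v + 3) = 0 at v ∈ {-3, -2, -1, 1}.
The Hessian is diagonal: diag(g_uu, g_vv). Second derivatives: g_uu(4)=-4; g_vv(-3)=480, g_vv(-2)=-180, g_vv(-1)=240, g_vv(1)=-1440.
Saddle points occur where the two diagonal entries have opposite signs: (4, -3), (4, -1). Count: 2.

2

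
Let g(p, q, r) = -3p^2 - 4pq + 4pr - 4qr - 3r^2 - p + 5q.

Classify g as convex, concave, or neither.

neither

g is quadratic, so its Hessian is the constant matrix H = [[-6, -4, 4], [-4, 0, -4], [4, -4, -6]].
Leading principal minors: -6, -16, 320.
Neither pattern holds ⇒ H is indefinite ⇒ neither convex nor concave.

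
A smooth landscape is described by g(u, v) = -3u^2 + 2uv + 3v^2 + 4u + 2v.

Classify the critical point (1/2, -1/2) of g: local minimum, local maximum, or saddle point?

The Hessian of g is constant: H = [[-6, 2], [2, 6]].
det(H) = (-6)·6 − 2² = -40.
Since det(H) < 0, H is indefinite and the critical point is a saddle point.

saddle point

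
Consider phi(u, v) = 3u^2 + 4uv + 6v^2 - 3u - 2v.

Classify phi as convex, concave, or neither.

convex

phi is quadratic, so its Hessian is the constant matrix H = [[6, 4], [4, 12]].
det(H) = 56, tr(H) = 18.
det(H) > 0 and tr(H) > 0, so H is positive definite everywhere: convex.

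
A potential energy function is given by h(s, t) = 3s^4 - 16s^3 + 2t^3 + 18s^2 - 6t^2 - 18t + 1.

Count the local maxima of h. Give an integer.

1

h separates as a function of s plus a function of t, so ∇h=0 decouples.
∂h/∂s = 12s(s - 3)(s - 1) = 0 at s ∈ {0, 1, 3}; ∂h/∂t = 6(t - 3)(t + 1) = 0 at t ∈ {-1, 3}.
The Hessian is diagonal: diag(h_ss, h_tt). Second derivatives: h_ss(0)=36, h_ss(1)=-24, h_ss(3)=72; h_tt(-1)=-24, h_tt(3)=24.
Local maxima occur where both diagonal entries negative: (1, -1). Count: 1.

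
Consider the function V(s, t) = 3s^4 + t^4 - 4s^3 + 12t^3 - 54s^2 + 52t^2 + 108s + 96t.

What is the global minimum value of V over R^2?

-523

V(s,t) separates as P(s) + Q(t), so its minimum is min P + min Q.
P'(s) = 12(s - 3)(s - 1)(s + 3) vanishes at s ∈ {-3, 1, 3}; Q'(t) = 4(t + 2)(t + 3)(t + 4) vanishes at t ∈ {-4, -3, -2}.
Local minima of P (where P''>0): P(-3)=-459, P(3)=-27. Local minima of Q: Q(-4)=-64, Q(-2)=-64.
So the global minimum of V is P(-3) + Q(-4) = -459 − 64 = -523, attained at (-3, -4).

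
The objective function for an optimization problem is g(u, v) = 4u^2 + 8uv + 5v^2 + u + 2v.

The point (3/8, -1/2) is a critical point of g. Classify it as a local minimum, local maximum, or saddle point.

The Hessian of g is constant: H = [[8, 8], [8, 10]].
det(H) = 8·10 − 8² = 16.
det(H) > 0 and tr(H) = 18 > 0, so H is positive definite and the point is a local minimum.

local minimum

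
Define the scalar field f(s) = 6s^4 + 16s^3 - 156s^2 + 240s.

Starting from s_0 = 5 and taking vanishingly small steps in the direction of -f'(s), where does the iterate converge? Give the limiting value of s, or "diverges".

2

f'(s) = 24(s - 2)(s - 1)(s + 5), so f'(5) = 2880.
Gradient descent moves in the -f' direction, i.e. s is decreasing.
The nearest critical point in that direction is s = 2, where f'' = 168 > 0 (a local minimum). The iterate converges there.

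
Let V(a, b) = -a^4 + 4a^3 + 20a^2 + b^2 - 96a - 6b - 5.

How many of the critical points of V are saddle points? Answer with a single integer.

V separates as a function of a plus a function of b, so ∇V=0 decouples.
∂V/∂a = -4(a - 4)(a - 2)(a + 3) = 0 at a ∈ {-3, 2, 4}; ∂V/∂b = 2(b - 3) = 0 at b ∈ {3}.
The Hessian is diagonal: diag(V_aa, V_bb). Second derivatives: V_aa(-3)=-140, V_aa(2)=40, V_aa(4)=-56; V_bb(3)=2.
Saddle points occur where the two diagonal entries have opposite signs: (-3, 3), (4, 3). Count: 2.

2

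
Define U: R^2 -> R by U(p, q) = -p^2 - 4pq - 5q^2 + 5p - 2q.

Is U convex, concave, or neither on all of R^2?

concave

U is quadratic, so its Hessian is the constant matrix H = [[-2, -4], [-4, -10]].
det(H) = 4, tr(H) = -12.
det(H) > 0 and tr(H) < 0, so H is negative definite everywhere: concave.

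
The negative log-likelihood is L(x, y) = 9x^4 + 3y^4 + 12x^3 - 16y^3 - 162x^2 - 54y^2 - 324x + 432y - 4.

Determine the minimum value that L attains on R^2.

L(x,y) separates as P(x) + Q(y) − 4, so its minimum is min P + min Q − 4.
P'(x) = 36(x - 3)(x + 1)(x + 3) vanishes at x ∈ {-3, -1, 3}; Q'(y) = 12(y - 4)(y - 3)(y + 3) vanishes at y ∈ {-3, 3, 4}.
Local minima of P (where P''>0): P(-3)=-81, P(3)=-1377. Local minima of Q: Q(-3)=-1107, Q(4)=608.
So the global minimum of L is P(3) + Q(-3) − 4 = -1377 − 1107 − 4 = -2488, attained at (3, -3).

-2488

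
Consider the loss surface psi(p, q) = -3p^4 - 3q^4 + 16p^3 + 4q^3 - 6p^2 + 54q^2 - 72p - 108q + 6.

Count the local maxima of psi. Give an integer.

psi separates as a function of p plus a function of q, so ∇psi=0 decouples.
∂psi/∂p = -12(p - 3)(p - 2)(p + 1) = 0 at p ∈ {-1, 2, 3}; ∂psi/∂q = -12(q - 3)(q - 1)(q + 3) = 0 at q ∈ {-3, 1, 3}.
The Hessian is diagonal: diag(psi_pp, psi_qq). Second derivatives: psi_pp(-1)=-144, psi_pp(2)=36, psi_pp(3)=-48; psi_qq(-3)=-288, psi_qq(1)=96, psi_qq(3)=-144.
Local maxima occur where both diagonal entries negative: (-1, -3), (-1, 3), (3, -3), (3, 3). Count: 4.

4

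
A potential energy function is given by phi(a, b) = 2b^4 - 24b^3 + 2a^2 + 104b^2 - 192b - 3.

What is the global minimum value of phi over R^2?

-131

phi(a,b) separates as P(a) + Q(b) − 3, so its minimum is min P + min Q − 3.
P'(a) = 4a vanishes at a ∈ {0}; Q'(b) = 8(b - 4)(b - 3)(b - 2) vanishes at b ∈ {2, 3, 4}.
Local minima of P (where P''>0): P(0)=0. Local minima of Q: Q(2)=-128, Q(4)=-128.
So the global minimum of phi is P(0) + Q(2) − 3 = 0 − 128 − 3 = -131, attained at (0, 2).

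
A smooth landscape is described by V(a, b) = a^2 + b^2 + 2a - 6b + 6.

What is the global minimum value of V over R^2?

V(a,b) separates as P(a) + Q(b) + 6, so its minimum is min P + min Q + 6.
P'(a) = 2a + 2 vanishes at a ∈ {-1}; Q'(b) = 2b - 6 vanishes at b ∈ {3}.
Local minima of P (where P''>0): P(-1)=-1. Local minima of Q: Q(3)=-9.
So the global minimum of V is P(-1) + Q(3) + 6 = -1 − 9 + 6 = -4, attained at (-1, 3).

-4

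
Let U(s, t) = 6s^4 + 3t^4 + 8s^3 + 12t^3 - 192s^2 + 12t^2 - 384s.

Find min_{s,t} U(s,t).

-2560

U(s,t) separates as P(s) + Q(t), so its minimum is min P + min Q.
P'(s) = 24(s - 4)(s + 1)(s + 4) vanishes at s ∈ {-4, -1, 4}; Q'(t) = 12t(t + 1)(t + 2) vanishes at t ∈ {-2, -1, 0}.
Local minima of P (where P''>0): P(-4)=-512, P(4)=-2560. Local minima of Q: Q(-2)=0, Q(0)=0.
So the global minimum of U is P(4) + Q(-2) = -2560 + 0 = -2560, attained at (4, -2).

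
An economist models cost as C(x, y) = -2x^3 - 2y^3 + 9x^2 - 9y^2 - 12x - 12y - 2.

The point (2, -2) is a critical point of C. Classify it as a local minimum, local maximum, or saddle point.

saddle point

The mixed partial ∂²C/∂x∂y is 0, so the Hessian at any point is diag(C_xx, C_yy) = diag(6(-2x + 3), -6(2y + 3)).
At (2, -2): H = diag(-6, 6).
The eigenvalues have opposite signs, so H is indefinite: a saddle point.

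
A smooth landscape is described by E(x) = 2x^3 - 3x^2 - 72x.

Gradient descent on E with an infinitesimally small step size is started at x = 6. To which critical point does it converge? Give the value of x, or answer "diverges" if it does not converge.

4

E'(x) = 6(x - 4)(x + 3), so E'(6) = 108.
Gradient descent moves in the -E' direction, i.e. x is decreasing.
The nearest critical point in that direction is x = 4, where E'' = 42 > 0 (a local minimum). The iterate converges there.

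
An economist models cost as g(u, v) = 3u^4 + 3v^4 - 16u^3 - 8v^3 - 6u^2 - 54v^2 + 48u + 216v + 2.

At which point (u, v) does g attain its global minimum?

(4, -3)

g(u,v) separates as P(u) + Q(v) + 2, so its minimum is min P + min Q + 2.
P'(u) = 12(u - 4)(u - 1)(u + 1) vanishes at u ∈ {-1, 1, 4}; Q'(v) = 12(v - 3)(v - 2)(v + 3) vanishes at v ∈ {-3, 2, 3}.
Local minima of P (where P''>0): P(-1)=-35, P(4)=-160. Local minima of Q: Q(-3)=-675, Q(3)=189.
So the global minimum of g is P(4) + Q(-3) + 2 = -160 − 675 + 2 = -833, attained at (4, -3).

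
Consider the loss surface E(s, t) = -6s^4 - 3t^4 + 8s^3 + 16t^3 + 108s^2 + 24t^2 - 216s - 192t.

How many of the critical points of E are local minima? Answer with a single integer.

1

E separates as a function of s plus a function of t, so ∇E=0 decouples.
∂E/∂s = -24(s - 3)(s - 1)(s + 3) = 0 at s ∈ {-3, 1, 3}; ∂E/∂t = -12(t - 4)(t - 2)(t + 2) = 0 at t ∈ {-2, 2, 4}.
The Hessian is diagonal: diag(E_ss, E_tt). Second derivatives: E_ss(-3)=-576, E_ss(1)=192, E_ss(3)=-288; E_tt(-2)=-288, E_tt(2)=96, E_tt(4)=-144.
Local minima occur where both diagonal entries positive: (1, 2). Count: 1.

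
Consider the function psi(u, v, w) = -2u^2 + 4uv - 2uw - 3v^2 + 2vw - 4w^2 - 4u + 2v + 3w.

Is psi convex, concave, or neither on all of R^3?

concave

psi is quadratic, so its Hessian is the constant matrix H = [[-4, 4, -2], [4, -6, 2], [-2, 2, -8]].
Leading principal minors: -4, 8, -56.
Signs alternate −, +, − ⇒ H ≺ 0 ⇒ concave.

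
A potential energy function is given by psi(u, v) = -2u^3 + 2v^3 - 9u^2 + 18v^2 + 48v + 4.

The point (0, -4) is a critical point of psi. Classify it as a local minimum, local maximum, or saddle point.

local maximum

The mixed partial ∂²psi/∂u∂v is 0, so the Hessian at any point is diag(psi_uu, psi_vv) = diag(-6(2u + 3), 12(v + 3)).
At (0, -4): H = diag(-18, -12).
Both eigenvalues are negative, so H is negative definite: a local maximum.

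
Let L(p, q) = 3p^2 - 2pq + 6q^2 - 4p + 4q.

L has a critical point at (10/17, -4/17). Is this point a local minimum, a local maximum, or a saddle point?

The Hessian of L is constant: H = [[6, -2], [-2, 12]].
det(H) = 6·12 − (-2)² = 68.
det(H) > 0 and tr(H) = 18 > 0, so H is positive definite and the point is a local minimum.

local minimum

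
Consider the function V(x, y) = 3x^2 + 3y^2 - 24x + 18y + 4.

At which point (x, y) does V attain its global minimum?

V(x,y) separates as P(x) + Q(y) + 4, so its minimum is min P + min Q + 4.
P'(x) = 6x - 24 vanishes at x ∈ {4}; Q'(y) = 6y + 18 vanishes at y ∈ {-3}.
Local minima of P (where P''>0): P(4)=-48. Local minima of Q: Q(-3)=-27.
So the global minimum of V is P(4) + Q(-3) + 4 = -48 − 27 + 4 = -71, attained at (4, -3).

(4, -3)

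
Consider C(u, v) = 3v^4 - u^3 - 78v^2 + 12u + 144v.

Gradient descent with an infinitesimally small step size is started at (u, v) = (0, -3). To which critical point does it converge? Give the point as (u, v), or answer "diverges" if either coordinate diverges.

C is separable, so gradient descent decouples: u follows -∂C/∂u, v follows -∂C/∂v.
∂C/∂u = -3(u - 2)(u + 2); at u=0 this is 12, so u decreases.
∂C/∂v = 12(v - 3)(v - 1)(v + 4); at v=-3 this is 288, so v decreases.
u converges to its nearest critical value -2 (a local min of the u-part); v converges to -4. The iterate converges to (-2, -4).

(-2, -4)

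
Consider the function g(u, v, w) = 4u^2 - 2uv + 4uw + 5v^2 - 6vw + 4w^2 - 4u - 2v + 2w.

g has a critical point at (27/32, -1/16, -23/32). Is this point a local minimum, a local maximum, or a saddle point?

local minimum

The Hessian is constant: H = [[8, -2, 4], [-2, 10, -6], [4, -6, 8]].
Leading principal minors: Δ₁ = 8, Δ₂ = 76, Δ₃ = 256.
All leading minors are positive, so H is positive definite: a local minimum.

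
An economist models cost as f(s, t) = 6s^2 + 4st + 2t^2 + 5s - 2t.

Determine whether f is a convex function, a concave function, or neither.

convex

f is quadratic, so its Hessian is the constant matrix H = [[12, 4], [4, 4]].
det(H) = 32, tr(H) = 16.
det(H) > 0 and tr(H) > 0, so H is positive definite everywhere: convex.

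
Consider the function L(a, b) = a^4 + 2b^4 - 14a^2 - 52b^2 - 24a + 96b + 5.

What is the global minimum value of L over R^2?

L(a,b) separates as P(a) + Q(b) + 5, so its minimum is min P + min Q + 5.
P'(a) = 4(a - 3)(a + 1)(a + 2) vanishes at a ∈ {-2, -1, 3}; Q'(b) = 8(b - 3)(b - 1)(b + 4) vanishes at b ∈ {-4, 1, 3}.
Local minima of P (where P''>0): P(-2)=8, P(3)=-117. Local minima of Q: Q(-4)=-704, Q(3)=-18.
So the global minimum of L is P(3) + Q(-4) + 5 = -117 − 704 + 5 = -816, attained at (3, -4).

-816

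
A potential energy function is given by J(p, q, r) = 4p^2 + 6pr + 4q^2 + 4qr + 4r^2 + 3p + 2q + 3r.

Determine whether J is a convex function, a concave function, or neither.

convex

J is quadratic, so its Hessian is the constant matrix H = [[8, 0, 6], [0, 8, 4], [6, 4, 8]].
Leading principal minors: 8, 64, 96.
All positive ⇒ H ≻ 0 ⇒ convex.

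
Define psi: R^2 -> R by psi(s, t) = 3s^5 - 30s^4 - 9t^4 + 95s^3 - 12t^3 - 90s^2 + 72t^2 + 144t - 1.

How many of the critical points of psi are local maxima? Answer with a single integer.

4

psi separates as a function of s plus a function of t, so ∇psi=0 decouples.
∂psi/∂s = 15s(s - 4)(s - 3)(s - 1) = 0 at s ∈ {0, 1, 3, 4}; ∂psi/∂t = -36(t - 2)(t + 1)(t + 2) = 0 at t ∈ {-2, -1, 2}.
The Hessian is diagonal: diag(psi_ss, psi_tt). Second derivatives: psi_ss(0)=-180, psi_ss(1)=90, psi_ss(3)=-90, psi_ss(4)=180; psi_tt(-2)=-144, psi_tt(-1)=108, psi_tt(2)=-432.
Local maxima occur where both diagonal entries negative: (0, -2), (0, 2), (3, -2), (3, 2). Count: 4.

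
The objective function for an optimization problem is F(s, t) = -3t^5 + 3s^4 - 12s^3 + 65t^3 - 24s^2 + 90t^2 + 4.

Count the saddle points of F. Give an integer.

6

F separates as a function of s plus a function of t, so ∇F=0 decouples.
∂F/∂s = 12s(s - 4)(s + 1) = 0 at s ∈ {-1, 0, 4}; ∂F/∂t = -15t(t - 4)(t + 1)(t + 3) = 0 at t ∈ {-3, -1, 0, 4}.
The Hessian is diagonal: diag(F_ss, F_tt). Second derivatives: F_ss(-1)=60, F_ss(0)=-48, F_ss(4)=240; F_tt(-3)=630, F_tt(-1)=-150, F_tt(0)=180, F_tt(4)=-2100.
Saddle points occur where the two diagonal entries have opposite signs: (-1, -1), (-1, 4), (0, -3), (0, 0), (4, -1), (4, 4). Count: 6.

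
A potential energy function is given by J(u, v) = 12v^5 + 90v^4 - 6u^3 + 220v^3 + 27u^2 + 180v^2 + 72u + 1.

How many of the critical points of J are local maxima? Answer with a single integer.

J separates as a function of u plus a function of v, so ∇J=0 decouples.
∂J/∂u = -18(u - 4)(u + 1) = 0 at u ∈ {-1, 4}; ∂J/∂v = 60v(v + 1)(v + 2)(v + 3) = 0 at v ∈ {-3, -2, -1, 0}.
The Hessian is diagonal: diag(J_uu, J_vv). Second derivatives: J_uu(-1)=90, J_uu(4)=-90; J_vv(-3)=-360, J_vv(-2)=120, J_vv(-1)=-120, J_vv(0)=360.
Local maxima occur where both diagonal entries negative: (4, -3), (4, -1). Count: 2.

2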